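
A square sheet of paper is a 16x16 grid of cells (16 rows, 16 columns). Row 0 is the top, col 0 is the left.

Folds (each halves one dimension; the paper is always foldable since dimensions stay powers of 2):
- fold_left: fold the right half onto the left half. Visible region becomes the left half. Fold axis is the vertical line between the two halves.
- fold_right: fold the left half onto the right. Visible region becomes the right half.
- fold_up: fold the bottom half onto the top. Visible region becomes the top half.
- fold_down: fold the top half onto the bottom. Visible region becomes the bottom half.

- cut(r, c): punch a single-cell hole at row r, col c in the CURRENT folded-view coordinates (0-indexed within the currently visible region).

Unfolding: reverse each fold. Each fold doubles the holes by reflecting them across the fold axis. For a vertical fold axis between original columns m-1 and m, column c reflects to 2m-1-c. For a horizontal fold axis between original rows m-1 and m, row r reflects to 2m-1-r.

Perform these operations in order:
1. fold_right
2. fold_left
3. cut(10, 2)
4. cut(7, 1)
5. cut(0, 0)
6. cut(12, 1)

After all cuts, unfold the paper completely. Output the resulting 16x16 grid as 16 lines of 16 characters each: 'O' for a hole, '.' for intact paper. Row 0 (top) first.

Answer: O......OO......O
................
................
................
................
................
................
.O....O..O....O.
................
................
..O..O....O..O..
................
.O....O..O....O.
................
................
................

Derivation:
Op 1 fold_right: fold axis v@8; visible region now rows[0,16) x cols[8,16) = 16x8
Op 2 fold_left: fold axis v@12; visible region now rows[0,16) x cols[8,12) = 16x4
Op 3 cut(10, 2): punch at orig (10,10); cuts so far [(10, 10)]; region rows[0,16) x cols[8,12) = 16x4
Op 4 cut(7, 1): punch at orig (7,9); cuts so far [(7, 9), (10, 10)]; region rows[0,16) x cols[8,12) = 16x4
Op 5 cut(0, 0): punch at orig (0,8); cuts so far [(0, 8), (7, 9), (10, 10)]; region rows[0,16) x cols[8,12) = 16x4
Op 6 cut(12, 1): punch at orig (12,9); cuts so far [(0, 8), (7, 9), (10, 10), (12, 9)]; region rows[0,16) x cols[8,12) = 16x4
Unfold 1 (reflect across v@12): 8 holes -> [(0, 8), (0, 15), (7, 9), (7, 14), (10, 10), (10, 13), (12, 9), (12, 14)]
Unfold 2 (reflect across v@8): 16 holes -> [(0, 0), (0, 7), (0, 8), (0, 15), (7, 1), (7, 6), (7, 9), (7, 14), (10, 2), (10, 5), (10, 10), (10, 13), (12, 1), (12, 6), (12, 9), (12, 14)]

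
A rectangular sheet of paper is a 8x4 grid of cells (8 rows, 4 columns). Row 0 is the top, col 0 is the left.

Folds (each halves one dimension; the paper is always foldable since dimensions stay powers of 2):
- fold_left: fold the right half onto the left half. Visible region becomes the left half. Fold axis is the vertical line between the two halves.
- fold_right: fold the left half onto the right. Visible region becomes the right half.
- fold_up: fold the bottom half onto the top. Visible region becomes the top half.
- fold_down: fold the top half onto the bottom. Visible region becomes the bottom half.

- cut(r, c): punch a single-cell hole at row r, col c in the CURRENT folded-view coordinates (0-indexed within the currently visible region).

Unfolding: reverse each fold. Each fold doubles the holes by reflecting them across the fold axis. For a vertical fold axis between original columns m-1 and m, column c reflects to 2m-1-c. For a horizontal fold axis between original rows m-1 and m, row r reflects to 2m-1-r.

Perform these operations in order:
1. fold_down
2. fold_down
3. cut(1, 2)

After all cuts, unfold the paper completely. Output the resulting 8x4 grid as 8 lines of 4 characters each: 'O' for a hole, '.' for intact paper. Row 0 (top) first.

Answer: ..O.
....
....
..O.
..O.
....
....
..O.

Derivation:
Op 1 fold_down: fold axis h@4; visible region now rows[4,8) x cols[0,4) = 4x4
Op 2 fold_down: fold axis h@6; visible region now rows[6,8) x cols[0,4) = 2x4
Op 3 cut(1, 2): punch at orig (7,2); cuts so far [(7, 2)]; region rows[6,8) x cols[0,4) = 2x4
Unfold 1 (reflect across h@6): 2 holes -> [(4, 2), (7, 2)]
Unfold 2 (reflect across h@4): 4 holes -> [(0, 2), (3, 2), (4, 2), (7, 2)]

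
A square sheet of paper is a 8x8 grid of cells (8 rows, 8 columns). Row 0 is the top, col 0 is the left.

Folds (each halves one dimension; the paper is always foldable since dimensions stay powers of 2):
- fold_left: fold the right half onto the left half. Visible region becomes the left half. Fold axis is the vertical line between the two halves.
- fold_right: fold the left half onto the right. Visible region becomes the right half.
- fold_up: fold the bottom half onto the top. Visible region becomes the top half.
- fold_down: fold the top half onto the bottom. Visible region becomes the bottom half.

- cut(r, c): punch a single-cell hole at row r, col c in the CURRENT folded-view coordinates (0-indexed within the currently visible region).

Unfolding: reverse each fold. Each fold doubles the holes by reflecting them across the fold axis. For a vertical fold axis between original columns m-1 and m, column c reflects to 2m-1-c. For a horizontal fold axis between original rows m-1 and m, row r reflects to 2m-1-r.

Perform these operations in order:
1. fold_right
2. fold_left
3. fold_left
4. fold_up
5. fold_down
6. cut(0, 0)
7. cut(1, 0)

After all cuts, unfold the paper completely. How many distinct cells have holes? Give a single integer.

Answer: 64

Derivation:
Op 1 fold_right: fold axis v@4; visible region now rows[0,8) x cols[4,8) = 8x4
Op 2 fold_left: fold axis v@6; visible region now rows[0,8) x cols[4,6) = 8x2
Op 3 fold_left: fold axis v@5; visible region now rows[0,8) x cols[4,5) = 8x1
Op 4 fold_up: fold axis h@4; visible region now rows[0,4) x cols[4,5) = 4x1
Op 5 fold_down: fold axis h@2; visible region now rows[2,4) x cols[4,5) = 2x1
Op 6 cut(0, 0): punch at orig (2,4); cuts so far [(2, 4)]; region rows[2,4) x cols[4,5) = 2x1
Op 7 cut(1, 0): punch at orig (3,4); cuts so far [(2, 4), (3, 4)]; region rows[2,4) x cols[4,5) = 2x1
Unfold 1 (reflect across h@2): 4 holes -> [(0, 4), (1, 4), (2, 4), (3, 4)]
Unfold 2 (reflect across h@4): 8 holes -> [(0, 4), (1, 4), (2, 4), (3, 4), (4, 4), (5, 4), (6, 4), (7, 4)]
Unfold 3 (reflect across v@5): 16 holes -> [(0, 4), (0, 5), (1, 4), (1, 5), (2, 4), (2, 5), (3, 4), (3, 5), (4, 4), (4, 5), (5, 4), (5, 5), (6, 4), (6, 5), (7, 4), (7, 5)]
Unfold 4 (reflect across v@6): 32 holes -> [(0, 4), (0, 5), (0, 6), (0, 7), (1, 4), (1, 5), (1, 6), (1, 7), (2, 4), (2, 5), (2, 6), (2, 7), (3, 4), (3, 5), (3, 6), (3, 7), (4, 4), (4, 5), (4, 6), (4, 7), (5, 4), (5, 5), (5, 6), (5, 7), (6, 4), (6, 5), (6, 6), (6, 7), (7, 4), (7, 5), (7, 6), (7, 7)]
Unfold 5 (reflect across v@4): 64 holes -> [(0, 0), (0, 1), (0, 2), (0, 3), (0, 4), (0, 5), (0, 6), (0, 7), (1, 0), (1, 1), (1, 2), (1, 3), (1, 4), (1, 5), (1, 6), (1, 7), (2, 0), (2, 1), (2, 2), (2, 3), (2, 4), (2, 5), (2, 6), (2, 7), (3, 0), (3, 1), (3, 2), (3, 3), (3, 4), (3, 5), (3, 6), (3, 7), (4, 0), (4, 1), (4, 2), (4, 3), (4, 4), (4, 5), (4, 6), (4, 7), (5, 0), (5, 1), (5, 2), (5, 3), (5, 4), (5, 5), (5, 6), (5, 7), (6, 0), (6, 1), (6, 2), (6, 3), (6, 4), (6, 5), (6, 6), (6, 7), (7, 0), (7, 1), (7, 2), (7, 3), (7, 4), (7, 5), (7, 6), (7, 7)]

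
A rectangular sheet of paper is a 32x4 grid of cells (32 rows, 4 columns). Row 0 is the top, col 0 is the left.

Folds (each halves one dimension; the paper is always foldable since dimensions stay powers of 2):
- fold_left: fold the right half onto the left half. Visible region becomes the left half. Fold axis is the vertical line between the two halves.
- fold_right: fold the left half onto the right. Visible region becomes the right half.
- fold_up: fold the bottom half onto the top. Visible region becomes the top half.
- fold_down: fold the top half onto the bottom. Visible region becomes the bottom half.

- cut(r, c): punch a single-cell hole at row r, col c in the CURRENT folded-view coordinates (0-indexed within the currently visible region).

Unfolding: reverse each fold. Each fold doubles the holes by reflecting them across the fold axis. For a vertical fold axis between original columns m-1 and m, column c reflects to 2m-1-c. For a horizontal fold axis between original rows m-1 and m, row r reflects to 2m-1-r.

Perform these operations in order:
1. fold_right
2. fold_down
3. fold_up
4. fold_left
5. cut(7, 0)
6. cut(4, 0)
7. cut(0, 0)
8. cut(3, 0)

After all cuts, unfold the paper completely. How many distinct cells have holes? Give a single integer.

Answer: 64

Derivation:
Op 1 fold_right: fold axis v@2; visible region now rows[0,32) x cols[2,4) = 32x2
Op 2 fold_down: fold axis h@16; visible region now rows[16,32) x cols[2,4) = 16x2
Op 3 fold_up: fold axis h@24; visible region now rows[16,24) x cols[2,4) = 8x2
Op 4 fold_left: fold axis v@3; visible region now rows[16,24) x cols[2,3) = 8x1
Op 5 cut(7, 0): punch at orig (23,2); cuts so far [(23, 2)]; region rows[16,24) x cols[2,3) = 8x1
Op 6 cut(4, 0): punch at orig (20,2); cuts so far [(20, 2), (23, 2)]; region rows[16,24) x cols[2,3) = 8x1
Op 7 cut(0, 0): punch at orig (16,2); cuts so far [(16, 2), (20, 2), (23, 2)]; region rows[16,24) x cols[2,3) = 8x1
Op 8 cut(3, 0): punch at orig (19,2); cuts so far [(16, 2), (19, 2), (20, 2), (23, 2)]; region rows[16,24) x cols[2,3) = 8x1
Unfold 1 (reflect across v@3): 8 holes -> [(16, 2), (16, 3), (19, 2), (19, 3), (20, 2), (20, 3), (23, 2), (23, 3)]
Unfold 2 (reflect across h@24): 16 holes -> [(16, 2), (16, 3), (19, 2), (19, 3), (20, 2), (20, 3), (23, 2), (23, 3), (24, 2), (24, 3), (27, 2), (27, 3), (28, 2), (28, 3), (31, 2), (31, 3)]
Unfold 3 (reflect across h@16): 32 holes -> [(0, 2), (0, 3), (3, 2), (3, 3), (4, 2), (4, 3), (7, 2), (7, 3), (8, 2), (8, 3), (11, 2), (11, 3), (12, 2), (12, 3), (15, 2), (15, 3), (16, 2), (16, 3), (19, 2), (19, 3), (20, 2), (20, 3), (23, 2), (23, 3), (24, 2), (24, 3), (27, 2), (27, 3), (28, 2), (28, 3), (31, 2), (31, 3)]
Unfold 4 (reflect across v@2): 64 holes -> [(0, 0), (0, 1), (0, 2), (0, 3), (3, 0), (3, 1), (3, 2), (3, 3), (4, 0), (4, 1), (4, 2), (4, 3), (7, 0), (7, 1), (7, 2), (7, 3), (8, 0), (8, 1), (8, 2), (8, 3), (11, 0), (11, 1), (11, 2), (11, 3), (12, 0), (12, 1), (12, 2), (12, 3), (15, 0), (15, 1), (15, 2), (15, 3), (16, 0), (16, 1), (16, 2), (16, 3), (19, 0), (19, 1), (19, 2), (19, 3), (20, 0), (20, 1), (20, 2), (20, 3), (23, 0), (23, 1), (23, 2), (23, 3), (24, 0), (24, 1), (24, 2), (24, 3), (27, 0), (27, 1), (27, 2), (27, 3), (28, 0), (28, 1), (28, 2), (28, 3), (31, 0), (31, 1), (31, 2), (31, 3)]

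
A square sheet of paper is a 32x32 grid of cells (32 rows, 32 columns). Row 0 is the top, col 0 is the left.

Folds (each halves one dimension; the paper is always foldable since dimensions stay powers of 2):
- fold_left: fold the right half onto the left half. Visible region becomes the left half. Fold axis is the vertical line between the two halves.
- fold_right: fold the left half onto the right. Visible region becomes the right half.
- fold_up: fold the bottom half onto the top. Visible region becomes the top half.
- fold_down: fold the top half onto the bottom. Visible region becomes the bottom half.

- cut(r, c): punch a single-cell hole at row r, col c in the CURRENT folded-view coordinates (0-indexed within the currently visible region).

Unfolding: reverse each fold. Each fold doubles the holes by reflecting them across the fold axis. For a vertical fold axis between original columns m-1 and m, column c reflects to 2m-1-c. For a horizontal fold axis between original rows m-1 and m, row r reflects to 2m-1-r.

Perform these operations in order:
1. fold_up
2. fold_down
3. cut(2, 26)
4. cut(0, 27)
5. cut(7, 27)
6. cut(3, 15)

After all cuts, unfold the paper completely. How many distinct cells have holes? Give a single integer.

Op 1 fold_up: fold axis h@16; visible region now rows[0,16) x cols[0,32) = 16x32
Op 2 fold_down: fold axis h@8; visible region now rows[8,16) x cols[0,32) = 8x32
Op 3 cut(2, 26): punch at orig (10,26); cuts so far [(10, 26)]; region rows[8,16) x cols[0,32) = 8x32
Op 4 cut(0, 27): punch at orig (8,27); cuts so far [(8, 27), (10, 26)]; region rows[8,16) x cols[0,32) = 8x32
Op 5 cut(7, 27): punch at orig (15,27); cuts so far [(8, 27), (10, 26), (15, 27)]; region rows[8,16) x cols[0,32) = 8x32
Op 6 cut(3, 15): punch at orig (11,15); cuts so far [(8, 27), (10, 26), (11, 15), (15, 27)]; region rows[8,16) x cols[0,32) = 8x32
Unfold 1 (reflect across h@8): 8 holes -> [(0, 27), (4, 15), (5, 26), (7, 27), (8, 27), (10, 26), (11, 15), (15, 27)]
Unfold 2 (reflect across h@16): 16 holes -> [(0, 27), (4, 15), (5, 26), (7, 27), (8, 27), (10, 26), (11, 15), (15, 27), (16, 27), (20, 15), (21, 26), (23, 27), (24, 27), (26, 26), (27, 15), (31, 27)]

Answer: 16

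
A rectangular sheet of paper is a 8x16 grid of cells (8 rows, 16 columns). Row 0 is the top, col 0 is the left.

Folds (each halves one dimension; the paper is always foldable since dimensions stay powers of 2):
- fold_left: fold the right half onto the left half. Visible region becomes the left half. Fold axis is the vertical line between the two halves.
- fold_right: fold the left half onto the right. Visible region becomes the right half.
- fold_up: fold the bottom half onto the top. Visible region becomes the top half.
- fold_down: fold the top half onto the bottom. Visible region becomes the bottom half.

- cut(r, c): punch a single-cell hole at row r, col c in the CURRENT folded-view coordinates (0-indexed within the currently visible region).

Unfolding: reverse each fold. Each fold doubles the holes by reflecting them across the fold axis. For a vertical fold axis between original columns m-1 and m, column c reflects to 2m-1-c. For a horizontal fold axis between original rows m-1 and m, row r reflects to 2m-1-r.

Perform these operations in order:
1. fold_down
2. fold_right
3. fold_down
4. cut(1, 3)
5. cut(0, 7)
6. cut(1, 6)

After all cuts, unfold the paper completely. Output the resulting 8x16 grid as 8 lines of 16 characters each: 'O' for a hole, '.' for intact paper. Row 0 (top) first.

Answer: .O..O......O..O.
O..............O
O..............O
.O..O......O..O.
.O..O......O..O.
O..............O
O..............O
.O..O......O..O.

Derivation:
Op 1 fold_down: fold axis h@4; visible region now rows[4,8) x cols[0,16) = 4x16
Op 2 fold_right: fold axis v@8; visible region now rows[4,8) x cols[8,16) = 4x8
Op 3 fold_down: fold axis h@6; visible region now rows[6,8) x cols[8,16) = 2x8
Op 4 cut(1, 3): punch at orig (7,11); cuts so far [(7, 11)]; region rows[6,8) x cols[8,16) = 2x8
Op 5 cut(0, 7): punch at orig (6,15); cuts so far [(6, 15), (7, 11)]; region rows[6,8) x cols[8,16) = 2x8
Op 6 cut(1, 6): punch at orig (7,14); cuts so far [(6, 15), (7, 11), (7, 14)]; region rows[6,8) x cols[8,16) = 2x8
Unfold 1 (reflect across h@6): 6 holes -> [(4, 11), (4, 14), (5, 15), (6, 15), (7, 11), (7, 14)]
Unfold 2 (reflect across v@8): 12 holes -> [(4, 1), (4, 4), (4, 11), (4, 14), (5, 0), (5, 15), (6, 0), (6, 15), (7, 1), (7, 4), (7, 11), (7, 14)]
Unfold 3 (reflect across h@4): 24 holes -> [(0, 1), (0, 4), (0, 11), (0, 14), (1, 0), (1, 15), (2, 0), (2, 15), (3, 1), (3, 4), (3, 11), (3, 14), (4, 1), (4, 4), (4, 11), (4, 14), (5, 0), (5, 15), (6, 0), (6, 15), (7, 1), (7, 4), (7, 11), (7, 14)]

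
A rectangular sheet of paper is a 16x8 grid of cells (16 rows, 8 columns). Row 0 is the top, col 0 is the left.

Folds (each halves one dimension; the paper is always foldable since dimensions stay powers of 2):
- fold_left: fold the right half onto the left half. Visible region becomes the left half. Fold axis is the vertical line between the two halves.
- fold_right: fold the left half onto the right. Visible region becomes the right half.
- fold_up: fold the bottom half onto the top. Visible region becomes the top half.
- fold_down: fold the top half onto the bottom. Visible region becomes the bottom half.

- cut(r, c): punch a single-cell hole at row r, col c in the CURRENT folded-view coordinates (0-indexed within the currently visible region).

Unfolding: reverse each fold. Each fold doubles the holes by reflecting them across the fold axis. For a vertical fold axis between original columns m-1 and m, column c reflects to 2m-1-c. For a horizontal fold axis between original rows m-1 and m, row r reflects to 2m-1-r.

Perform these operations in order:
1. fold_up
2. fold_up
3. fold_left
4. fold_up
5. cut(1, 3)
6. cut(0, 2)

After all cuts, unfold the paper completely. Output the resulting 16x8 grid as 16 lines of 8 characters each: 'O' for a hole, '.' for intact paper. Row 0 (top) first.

Answer: ..O..O..
...OO...
...OO...
..O..O..
..O..O..
...OO...
...OO...
..O..O..
..O..O..
...OO...
...OO...
..O..O..
..O..O..
...OO...
...OO...
..O..O..

Derivation:
Op 1 fold_up: fold axis h@8; visible region now rows[0,8) x cols[0,8) = 8x8
Op 2 fold_up: fold axis h@4; visible region now rows[0,4) x cols[0,8) = 4x8
Op 3 fold_left: fold axis v@4; visible region now rows[0,4) x cols[0,4) = 4x4
Op 4 fold_up: fold axis h@2; visible region now rows[0,2) x cols[0,4) = 2x4
Op 5 cut(1, 3): punch at orig (1,3); cuts so far [(1, 3)]; region rows[0,2) x cols[0,4) = 2x4
Op 6 cut(0, 2): punch at orig (0,2); cuts so far [(0, 2), (1, 3)]; region rows[0,2) x cols[0,4) = 2x4
Unfold 1 (reflect across h@2): 4 holes -> [(0, 2), (1, 3), (2, 3), (3, 2)]
Unfold 2 (reflect across v@4): 8 holes -> [(0, 2), (0, 5), (1, 3), (1, 4), (2, 3), (2, 4), (3, 2), (3, 5)]
Unfold 3 (reflect across h@4): 16 holes -> [(0, 2), (0, 5), (1, 3), (1, 4), (2, 3), (2, 4), (3, 2), (3, 5), (4, 2), (4, 5), (5, 3), (5, 4), (6, 3), (6, 4), (7, 2), (7, 5)]
Unfold 4 (reflect across h@8): 32 holes -> [(0, 2), (0, 5), (1, 3), (1, 4), (2, 3), (2, 4), (3, 2), (3, 5), (4, 2), (4, 5), (5, 3), (5, 4), (6, 3), (6, 4), (7, 2), (7, 5), (8, 2), (8, 5), (9, 3), (9, 4), (10, 3), (10, 4), (11, 2), (11, 5), (12, 2), (12, 5), (13, 3), (13, 4), (14, 3), (14, 4), (15, 2), (15, 5)]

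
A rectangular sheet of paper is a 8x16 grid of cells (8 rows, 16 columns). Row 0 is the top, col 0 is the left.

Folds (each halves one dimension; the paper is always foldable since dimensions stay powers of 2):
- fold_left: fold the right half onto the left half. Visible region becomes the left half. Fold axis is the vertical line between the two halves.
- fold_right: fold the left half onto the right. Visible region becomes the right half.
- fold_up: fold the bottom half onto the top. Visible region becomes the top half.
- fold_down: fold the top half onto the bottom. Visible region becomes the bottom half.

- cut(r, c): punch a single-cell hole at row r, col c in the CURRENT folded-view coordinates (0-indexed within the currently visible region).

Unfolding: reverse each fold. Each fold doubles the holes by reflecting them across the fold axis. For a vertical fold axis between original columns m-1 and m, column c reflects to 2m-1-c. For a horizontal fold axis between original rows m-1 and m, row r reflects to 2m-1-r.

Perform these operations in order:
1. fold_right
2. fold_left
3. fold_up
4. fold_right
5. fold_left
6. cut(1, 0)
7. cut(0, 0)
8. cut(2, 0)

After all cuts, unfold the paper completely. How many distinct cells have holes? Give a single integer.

Op 1 fold_right: fold axis v@8; visible region now rows[0,8) x cols[8,16) = 8x8
Op 2 fold_left: fold axis v@12; visible region now rows[0,8) x cols[8,12) = 8x4
Op 3 fold_up: fold axis h@4; visible region now rows[0,4) x cols[8,12) = 4x4
Op 4 fold_right: fold axis v@10; visible region now rows[0,4) x cols[10,12) = 4x2
Op 5 fold_left: fold axis v@11; visible region now rows[0,4) x cols[10,11) = 4x1
Op 6 cut(1, 0): punch at orig (1,10); cuts so far [(1, 10)]; region rows[0,4) x cols[10,11) = 4x1
Op 7 cut(0, 0): punch at orig (0,10); cuts so far [(0, 10), (1, 10)]; region rows[0,4) x cols[10,11) = 4x1
Op 8 cut(2, 0): punch at orig (2,10); cuts so far [(0, 10), (1, 10), (2, 10)]; region rows[0,4) x cols[10,11) = 4x1
Unfold 1 (reflect across v@11): 6 holes -> [(0, 10), (0, 11), (1, 10), (1, 11), (2, 10), (2, 11)]
Unfold 2 (reflect across v@10): 12 holes -> [(0, 8), (0, 9), (0, 10), (0, 11), (1, 8), (1, 9), (1, 10), (1, 11), (2, 8), (2, 9), (2, 10), (2, 11)]
Unfold 3 (reflect across h@4): 24 holes -> [(0, 8), (0, 9), (0, 10), (0, 11), (1, 8), (1, 9), (1, 10), (1, 11), (2, 8), (2, 9), (2, 10), (2, 11), (5, 8), (5, 9), (5, 10), (5, 11), (6, 8), (6, 9), (6, 10), (6, 11), (7, 8), (7, 9), (7, 10), (7, 11)]
Unfold 4 (reflect across v@12): 48 holes -> [(0, 8), (0, 9), (0, 10), (0, 11), (0, 12), (0, 13), (0, 14), (0, 15), (1, 8), (1, 9), (1, 10), (1, 11), (1, 12), (1, 13), (1, 14), (1, 15), (2, 8), (2, 9), (2, 10), (2, 11), (2, 12), (2, 13), (2, 14), (2, 15), (5, 8), (5, 9), (5, 10), (5, 11), (5, 12), (5, 13), (5, 14), (5, 15), (6, 8), (6, 9), (6, 10), (6, 11), (6, 12), (6, 13), (6, 14), (6, 15), (7, 8), (7, 9), (7, 10), (7, 11), (7, 12), (7, 13), (7, 14), (7, 15)]
Unfold 5 (reflect across v@8): 96 holes -> [(0, 0), (0, 1), (0, 2), (0, 3), (0, 4), (0, 5), (0, 6), (0, 7), (0, 8), (0, 9), (0, 10), (0, 11), (0, 12), (0, 13), (0, 14), (0, 15), (1, 0), (1, 1), (1, 2), (1, 3), (1, 4), (1, 5), (1, 6), (1, 7), (1, 8), (1, 9), (1, 10), (1, 11), (1, 12), (1, 13), (1, 14), (1, 15), (2, 0), (2, 1), (2, 2), (2, 3), (2, 4), (2, 5), (2, 6), (2, 7), (2, 8), (2, 9), (2, 10), (2, 11), (2, 12), (2, 13), (2, 14), (2, 15), (5, 0), (5, 1), (5, 2), (5, 3), (5, 4), (5, 5), (5, 6), (5, 7), (5, 8), (5, 9), (5, 10), (5, 11), (5, 12), (5, 13), (5, 14), (5, 15), (6, 0), (6, 1), (6, 2), (6, 3), (6, 4), (6, 5), (6, 6), (6, 7), (6, 8), (6, 9), (6, 10), (6, 11), (6, 12), (6, 13), (6, 14), (6, 15), (7, 0), (7, 1), (7, 2), (7, 3), (7, 4), (7, 5), (7, 6), (7, 7), (7, 8), (7, 9), (7, 10), (7, 11), (7, 12), (7, 13), (7, 14), (7, 15)]

Answer: 96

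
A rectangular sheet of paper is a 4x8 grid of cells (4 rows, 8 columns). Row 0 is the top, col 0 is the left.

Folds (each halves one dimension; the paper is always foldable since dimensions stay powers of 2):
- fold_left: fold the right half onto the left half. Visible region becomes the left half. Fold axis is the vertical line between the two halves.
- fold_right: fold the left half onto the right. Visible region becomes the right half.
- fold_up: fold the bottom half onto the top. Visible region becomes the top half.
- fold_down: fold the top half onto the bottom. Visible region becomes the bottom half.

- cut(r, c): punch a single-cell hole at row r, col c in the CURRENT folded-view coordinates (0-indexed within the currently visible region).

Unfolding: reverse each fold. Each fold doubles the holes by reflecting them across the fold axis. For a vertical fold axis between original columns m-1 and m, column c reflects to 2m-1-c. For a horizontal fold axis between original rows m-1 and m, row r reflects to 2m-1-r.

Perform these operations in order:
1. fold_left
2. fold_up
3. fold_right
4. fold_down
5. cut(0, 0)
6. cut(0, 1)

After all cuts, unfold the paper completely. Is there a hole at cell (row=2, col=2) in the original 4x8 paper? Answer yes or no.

Answer: yes

Derivation:
Op 1 fold_left: fold axis v@4; visible region now rows[0,4) x cols[0,4) = 4x4
Op 2 fold_up: fold axis h@2; visible region now rows[0,2) x cols[0,4) = 2x4
Op 3 fold_right: fold axis v@2; visible region now rows[0,2) x cols[2,4) = 2x2
Op 4 fold_down: fold axis h@1; visible region now rows[1,2) x cols[2,4) = 1x2
Op 5 cut(0, 0): punch at orig (1,2); cuts so far [(1, 2)]; region rows[1,2) x cols[2,4) = 1x2
Op 6 cut(0, 1): punch at orig (1,3); cuts so far [(1, 2), (1, 3)]; region rows[1,2) x cols[2,4) = 1x2
Unfold 1 (reflect across h@1): 4 holes -> [(0, 2), (0, 3), (1, 2), (1, 3)]
Unfold 2 (reflect across v@2): 8 holes -> [(0, 0), (0, 1), (0, 2), (0, 3), (1, 0), (1, 1), (1, 2), (1, 3)]
Unfold 3 (reflect across h@2): 16 holes -> [(0, 0), (0, 1), (0, 2), (0, 3), (1, 0), (1, 1), (1, 2), (1, 3), (2, 0), (2, 1), (2, 2), (2, 3), (3, 0), (3, 1), (3, 2), (3, 3)]
Unfold 4 (reflect across v@4): 32 holes -> [(0, 0), (0, 1), (0, 2), (0, 3), (0, 4), (0, 5), (0, 6), (0, 7), (1, 0), (1, 1), (1, 2), (1, 3), (1, 4), (1, 5), (1, 6), (1, 7), (2, 0), (2, 1), (2, 2), (2, 3), (2, 4), (2, 5), (2, 6), (2, 7), (3, 0), (3, 1), (3, 2), (3, 3), (3, 4), (3, 5), (3, 6), (3, 7)]
Holes: [(0, 0), (0, 1), (0, 2), (0, 3), (0, 4), (0, 5), (0, 6), (0, 7), (1, 0), (1, 1), (1, 2), (1, 3), (1, 4), (1, 5), (1, 6), (1, 7), (2, 0), (2, 1), (2, 2), (2, 3), (2, 4), (2, 5), (2, 6), (2, 7), (3, 0), (3, 1), (3, 2), (3, 3), (3, 4), (3, 5), (3, 6), (3, 7)]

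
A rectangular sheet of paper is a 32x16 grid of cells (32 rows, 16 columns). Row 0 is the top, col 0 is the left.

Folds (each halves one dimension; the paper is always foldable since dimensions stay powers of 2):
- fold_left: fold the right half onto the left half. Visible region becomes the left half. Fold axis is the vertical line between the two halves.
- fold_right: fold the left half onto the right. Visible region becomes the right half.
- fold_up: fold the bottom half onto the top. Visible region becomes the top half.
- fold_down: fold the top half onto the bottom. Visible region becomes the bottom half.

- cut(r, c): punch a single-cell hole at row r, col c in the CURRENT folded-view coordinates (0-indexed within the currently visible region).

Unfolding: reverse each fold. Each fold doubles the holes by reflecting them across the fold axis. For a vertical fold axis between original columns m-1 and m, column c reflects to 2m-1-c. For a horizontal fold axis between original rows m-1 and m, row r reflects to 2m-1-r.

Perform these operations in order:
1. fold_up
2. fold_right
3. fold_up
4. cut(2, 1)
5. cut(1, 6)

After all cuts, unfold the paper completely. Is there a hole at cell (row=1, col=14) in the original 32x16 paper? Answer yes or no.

Op 1 fold_up: fold axis h@16; visible region now rows[0,16) x cols[0,16) = 16x16
Op 2 fold_right: fold axis v@8; visible region now rows[0,16) x cols[8,16) = 16x8
Op 3 fold_up: fold axis h@8; visible region now rows[0,8) x cols[8,16) = 8x8
Op 4 cut(2, 1): punch at orig (2,9); cuts so far [(2, 9)]; region rows[0,8) x cols[8,16) = 8x8
Op 5 cut(1, 6): punch at orig (1,14); cuts so far [(1, 14), (2, 9)]; region rows[0,8) x cols[8,16) = 8x8
Unfold 1 (reflect across h@8): 4 holes -> [(1, 14), (2, 9), (13, 9), (14, 14)]
Unfold 2 (reflect across v@8): 8 holes -> [(1, 1), (1, 14), (2, 6), (2, 9), (13, 6), (13, 9), (14, 1), (14, 14)]
Unfold 3 (reflect across h@16): 16 holes -> [(1, 1), (1, 14), (2, 6), (2, 9), (13, 6), (13, 9), (14, 1), (14, 14), (17, 1), (17, 14), (18, 6), (18, 9), (29, 6), (29, 9), (30, 1), (30, 14)]
Holes: [(1, 1), (1, 14), (2, 6), (2, 9), (13, 6), (13, 9), (14, 1), (14, 14), (17, 1), (17, 14), (18, 6), (18, 9), (29, 6), (29, 9), (30, 1), (30, 14)]

Answer: yes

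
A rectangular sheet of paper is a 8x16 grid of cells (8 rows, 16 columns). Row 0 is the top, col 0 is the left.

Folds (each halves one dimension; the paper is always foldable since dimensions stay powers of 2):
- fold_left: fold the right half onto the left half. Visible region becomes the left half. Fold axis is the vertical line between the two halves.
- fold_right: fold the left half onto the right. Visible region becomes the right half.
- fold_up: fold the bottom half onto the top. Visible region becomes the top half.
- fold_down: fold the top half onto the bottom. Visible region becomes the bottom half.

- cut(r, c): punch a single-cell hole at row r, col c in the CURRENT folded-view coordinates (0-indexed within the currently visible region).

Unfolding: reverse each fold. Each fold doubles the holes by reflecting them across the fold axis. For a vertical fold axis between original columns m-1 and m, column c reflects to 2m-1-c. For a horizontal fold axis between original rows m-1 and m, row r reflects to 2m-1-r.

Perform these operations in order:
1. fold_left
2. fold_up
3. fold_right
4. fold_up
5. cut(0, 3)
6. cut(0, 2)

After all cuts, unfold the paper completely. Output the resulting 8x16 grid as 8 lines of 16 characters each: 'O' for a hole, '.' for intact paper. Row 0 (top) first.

Op 1 fold_left: fold axis v@8; visible region now rows[0,8) x cols[0,8) = 8x8
Op 2 fold_up: fold axis h@4; visible region now rows[0,4) x cols[0,8) = 4x8
Op 3 fold_right: fold axis v@4; visible region now rows[0,4) x cols[4,8) = 4x4
Op 4 fold_up: fold axis h@2; visible region now rows[0,2) x cols[4,8) = 2x4
Op 5 cut(0, 3): punch at orig (0,7); cuts so far [(0, 7)]; region rows[0,2) x cols[4,8) = 2x4
Op 6 cut(0, 2): punch at orig (0,6); cuts so far [(0, 6), (0, 7)]; region rows[0,2) x cols[4,8) = 2x4
Unfold 1 (reflect across h@2): 4 holes -> [(0, 6), (0, 7), (3, 6), (3, 7)]
Unfold 2 (reflect across v@4): 8 holes -> [(0, 0), (0, 1), (0, 6), (0, 7), (3, 0), (3, 1), (3, 6), (3, 7)]
Unfold 3 (reflect across h@4): 16 holes -> [(0, 0), (0, 1), (0, 6), (0, 7), (3, 0), (3, 1), (3, 6), (3, 7), (4, 0), (4, 1), (4, 6), (4, 7), (7, 0), (7, 1), (7, 6), (7, 7)]
Unfold 4 (reflect across v@8): 32 holes -> [(0, 0), (0, 1), (0, 6), (0, 7), (0, 8), (0, 9), (0, 14), (0, 15), (3, 0), (3, 1), (3, 6), (3, 7), (3, 8), (3, 9), (3, 14), (3, 15), (4, 0), (4, 1), (4, 6), (4, 7), (4, 8), (4, 9), (4, 14), (4, 15), (7, 0), (7, 1), (7, 6), (7, 7), (7, 8), (7, 9), (7, 14), (7, 15)]

Answer: OO....OOOO....OO
................
................
OO....OOOO....OO
OO....OOOO....OO
................
................
OO....OOOO....OO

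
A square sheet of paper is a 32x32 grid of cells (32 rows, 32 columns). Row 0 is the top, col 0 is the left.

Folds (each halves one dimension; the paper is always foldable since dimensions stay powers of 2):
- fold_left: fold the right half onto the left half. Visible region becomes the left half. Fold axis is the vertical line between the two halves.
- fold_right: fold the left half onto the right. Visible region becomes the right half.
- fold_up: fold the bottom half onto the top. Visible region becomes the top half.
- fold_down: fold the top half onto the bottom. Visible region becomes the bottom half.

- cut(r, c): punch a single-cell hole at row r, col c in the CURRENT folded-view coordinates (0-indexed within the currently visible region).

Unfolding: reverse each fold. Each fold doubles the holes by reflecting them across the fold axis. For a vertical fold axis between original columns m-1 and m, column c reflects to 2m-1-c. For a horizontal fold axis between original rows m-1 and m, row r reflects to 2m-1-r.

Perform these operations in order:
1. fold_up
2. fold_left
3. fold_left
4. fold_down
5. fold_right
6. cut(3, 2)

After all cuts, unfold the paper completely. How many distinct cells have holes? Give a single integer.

Op 1 fold_up: fold axis h@16; visible region now rows[0,16) x cols[0,32) = 16x32
Op 2 fold_left: fold axis v@16; visible region now rows[0,16) x cols[0,16) = 16x16
Op 3 fold_left: fold axis v@8; visible region now rows[0,16) x cols[0,8) = 16x8
Op 4 fold_down: fold axis h@8; visible region now rows[8,16) x cols[0,8) = 8x8
Op 5 fold_right: fold axis v@4; visible region now rows[8,16) x cols[4,8) = 8x4
Op 6 cut(3, 2): punch at orig (11,6); cuts so far [(11, 6)]; region rows[8,16) x cols[4,8) = 8x4
Unfold 1 (reflect across v@4): 2 holes -> [(11, 1), (11, 6)]
Unfold 2 (reflect across h@8): 4 holes -> [(4, 1), (4, 6), (11, 1), (11, 6)]
Unfold 3 (reflect across v@8): 8 holes -> [(4, 1), (4, 6), (4, 9), (4, 14), (11, 1), (11, 6), (11, 9), (11, 14)]
Unfold 4 (reflect across v@16): 16 holes -> [(4, 1), (4, 6), (4, 9), (4, 14), (4, 17), (4, 22), (4, 25), (4, 30), (11, 1), (11, 6), (11, 9), (11, 14), (11, 17), (11, 22), (11, 25), (11, 30)]
Unfold 5 (reflect across h@16): 32 holes -> [(4, 1), (4, 6), (4, 9), (4, 14), (4, 17), (4, 22), (4, 25), (4, 30), (11, 1), (11, 6), (11, 9), (11, 14), (11, 17), (11, 22), (11, 25), (11, 30), (20, 1), (20, 6), (20, 9), (20, 14), (20, 17), (20, 22), (20, 25), (20, 30), (27, 1), (27, 6), (27, 9), (27, 14), (27, 17), (27, 22), (27, 25), (27, 30)]

Answer: 32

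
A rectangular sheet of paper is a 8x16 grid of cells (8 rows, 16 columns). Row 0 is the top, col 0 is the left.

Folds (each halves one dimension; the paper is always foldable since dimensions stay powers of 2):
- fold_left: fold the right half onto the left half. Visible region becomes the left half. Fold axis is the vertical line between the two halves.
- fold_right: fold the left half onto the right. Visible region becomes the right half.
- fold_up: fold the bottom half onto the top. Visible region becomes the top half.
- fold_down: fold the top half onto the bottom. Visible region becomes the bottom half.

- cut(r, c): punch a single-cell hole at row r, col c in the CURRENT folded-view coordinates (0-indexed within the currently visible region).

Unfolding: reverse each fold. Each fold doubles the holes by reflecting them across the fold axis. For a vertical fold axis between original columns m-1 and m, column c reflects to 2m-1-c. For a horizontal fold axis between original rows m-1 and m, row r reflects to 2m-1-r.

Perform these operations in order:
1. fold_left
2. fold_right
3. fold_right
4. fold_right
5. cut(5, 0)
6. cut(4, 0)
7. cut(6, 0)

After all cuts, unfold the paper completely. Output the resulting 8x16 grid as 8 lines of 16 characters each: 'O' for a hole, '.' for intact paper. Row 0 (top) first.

Answer: ................
................
................
................
OOOOOOOOOOOOOOOO
OOOOOOOOOOOOOOOO
OOOOOOOOOOOOOOOO
................

Derivation:
Op 1 fold_left: fold axis v@8; visible region now rows[0,8) x cols[0,8) = 8x8
Op 2 fold_right: fold axis v@4; visible region now rows[0,8) x cols[4,8) = 8x4
Op 3 fold_right: fold axis v@6; visible region now rows[0,8) x cols[6,8) = 8x2
Op 4 fold_right: fold axis v@7; visible region now rows[0,8) x cols[7,8) = 8x1
Op 5 cut(5, 0): punch at orig (5,7); cuts so far [(5, 7)]; region rows[0,8) x cols[7,8) = 8x1
Op 6 cut(4, 0): punch at orig (4,7); cuts so far [(4, 7), (5, 7)]; region rows[0,8) x cols[7,8) = 8x1
Op 7 cut(6, 0): punch at orig (6,7); cuts so far [(4, 7), (5, 7), (6, 7)]; region rows[0,8) x cols[7,8) = 8x1
Unfold 1 (reflect across v@7): 6 holes -> [(4, 6), (4, 7), (5, 6), (5, 7), (6, 6), (6, 7)]
Unfold 2 (reflect across v@6): 12 holes -> [(4, 4), (4, 5), (4, 6), (4, 7), (5, 4), (5, 5), (5, 6), (5, 7), (6, 4), (6, 5), (6, 6), (6, 7)]
Unfold 3 (reflect across v@4): 24 holes -> [(4, 0), (4, 1), (4, 2), (4, 3), (4, 4), (4, 5), (4, 6), (4, 7), (5, 0), (5, 1), (5, 2), (5, 3), (5, 4), (5, 5), (5, 6), (5, 7), (6, 0), (6, 1), (6, 2), (6, 3), (6, 4), (6, 5), (6, 6), (6, 7)]
Unfold 4 (reflect across v@8): 48 holes -> [(4, 0), (4, 1), (4, 2), (4, 3), (4, 4), (4, 5), (4, 6), (4, 7), (4, 8), (4, 9), (4, 10), (4, 11), (4, 12), (4, 13), (4, 14), (4, 15), (5, 0), (5, 1), (5, 2), (5, 3), (5, 4), (5, 5), (5, 6), (5, 7), (5, 8), (5, 9), (5, 10), (5, 11), (5, 12), (5, 13), (5, 14), (5, 15), (6, 0), (6, 1), (6, 2), (6, 3), (6, 4), (6, 5), (6, 6), (6, 7), (6, 8), (6, 9), (6, 10), (6, 11), (6, 12), (6, 13), (6, 14), (6, 15)]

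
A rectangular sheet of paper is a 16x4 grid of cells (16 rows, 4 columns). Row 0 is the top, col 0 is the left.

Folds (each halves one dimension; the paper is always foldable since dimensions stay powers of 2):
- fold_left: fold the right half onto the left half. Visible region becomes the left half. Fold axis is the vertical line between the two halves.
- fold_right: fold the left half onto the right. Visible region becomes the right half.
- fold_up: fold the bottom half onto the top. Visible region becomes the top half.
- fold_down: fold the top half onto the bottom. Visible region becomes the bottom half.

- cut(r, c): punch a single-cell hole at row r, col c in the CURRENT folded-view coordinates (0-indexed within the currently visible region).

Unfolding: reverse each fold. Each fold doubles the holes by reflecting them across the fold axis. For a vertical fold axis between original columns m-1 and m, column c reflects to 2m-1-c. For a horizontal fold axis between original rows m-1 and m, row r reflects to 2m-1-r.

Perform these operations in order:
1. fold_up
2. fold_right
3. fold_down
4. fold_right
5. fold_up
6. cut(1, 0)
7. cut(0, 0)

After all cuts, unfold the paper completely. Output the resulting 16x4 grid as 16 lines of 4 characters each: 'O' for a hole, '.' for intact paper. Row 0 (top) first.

Op 1 fold_up: fold axis h@8; visible region now rows[0,8) x cols[0,4) = 8x4
Op 2 fold_right: fold axis v@2; visible region now rows[0,8) x cols[2,4) = 8x2
Op 3 fold_down: fold axis h@4; visible region now rows[4,8) x cols[2,4) = 4x2
Op 4 fold_right: fold axis v@3; visible region now rows[4,8) x cols[3,4) = 4x1
Op 5 fold_up: fold axis h@6; visible region now rows[4,6) x cols[3,4) = 2x1
Op 6 cut(1, 0): punch at orig (5,3); cuts so far [(5, 3)]; region rows[4,6) x cols[3,4) = 2x1
Op 7 cut(0, 0): punch at orig (4,3); cuts so far [(4, 3), (5, 3)]; region rows[4,6) x cols[3,4) = 2x1
Unfold 1 (reflect across h@6): 4 holes -> [(4, 3), (5, 3), (6, 3), (7, 3)]
Unfold 2 (reflect across v@3): 8 holes -> [(4, 2), (4, 3), (5, 2), (5, 3), (6, 2), (6, 3), (7, 2), (7, 3)]
Unfold 3 (reflect across h@4): 16 holes -> [(0, 2), (0, 3), (1, 2), (1, 3), (2, 2), (2, 3), (3, 2), (3, 3), (4, 2), (4, 3), (5, 2), (5, 3), (6, 2), (6, 3), (7, 2), (7, 3)]
Unfold 4 (reflect across v@2): 32 holes -> [(0, 0), (0, 1), (0, 2), (0, 3), (1, 0), (1, 1), (1, 2), (1, 3), (2, 0), (2, 1), (2, 2), (2, 3), (3, 0), (3, 1), (3, 2), (3, 3), (4, 0), (4, 1), (4, 2), (4, 3), (5, 0), (5, 1), (5, 2), (5, 3), (6, 0), (6, 1), (6, 2), (6, 3), (7, 0), (7, 1), (7, 2), (7, 3)]
Unfold 5 (reflect across h@8): 64 holes -> [(0, 0), (0, 1), (0, 2), (0, 3), (1, 0), (1, 1), (1, 2), (1, 3), (2, 0), (2, 1), (2, 2), (2, 3), (3, 0), (3, 1), (3, 2), (3, 3), (4, 0), (4, 1), (4, 2), (4, 3), (5, 0), (5, 1), (5, 2), (5, 3), (6, 0), (6, 1), (6, 2), (6, 3), (7, 0), (7, 1), (7, 2), (7, 3), (8, 0), (8, 1), (8, 2), (8, 3), (9, 0), (9, 1), (9, 2), (9, 3), (10, 0), (10, 1), (10, 2), (10, 3), (11, 0), (11, 1), (11, 2), (11, 3), (12, 0), (12, 1), (12, 2), (12, 3), (13, 0), (13, 1), (13, 2), (13, 3), (14, 0), (14, 1), (14, 2), (14, 3), (15, 0), (15, 1), (15, 2), (15, 3)]

Answer: OOOO
OOOO
OOOO
OOOO
OOOO
OOOO
OOOO
OOOO
OOOO
OOOO
OOOO
OOOO
OOOO
OOOO
OOOO
OOOO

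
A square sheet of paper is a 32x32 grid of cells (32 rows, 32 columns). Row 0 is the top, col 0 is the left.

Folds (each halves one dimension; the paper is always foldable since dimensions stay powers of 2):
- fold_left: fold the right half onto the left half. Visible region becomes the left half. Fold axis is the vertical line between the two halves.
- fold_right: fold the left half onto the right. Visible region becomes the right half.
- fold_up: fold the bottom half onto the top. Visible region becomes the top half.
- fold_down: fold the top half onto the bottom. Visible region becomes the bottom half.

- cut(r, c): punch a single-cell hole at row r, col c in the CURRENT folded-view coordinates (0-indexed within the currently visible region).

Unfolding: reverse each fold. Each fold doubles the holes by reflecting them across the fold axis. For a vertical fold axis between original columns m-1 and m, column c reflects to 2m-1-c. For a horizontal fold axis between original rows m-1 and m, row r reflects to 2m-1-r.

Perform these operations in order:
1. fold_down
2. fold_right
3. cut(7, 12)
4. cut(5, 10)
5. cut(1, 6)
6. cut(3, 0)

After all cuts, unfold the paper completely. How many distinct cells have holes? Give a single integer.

Answer: 16

Derivation:
Op 1 fold_down: fold axis h@16; visible region now rows[16,32) x cols[0,32) = 16x32
Op 2 fold_right: fold axis v@16; visible region now rows[16,32) x cols[16,32) = 16x16
Op 3 cut(7, 12): punch at orig (23,28); cuts so far [(23, 28)]; region rows[16,32) x cols[16,32) = 16x16
Op 4 cut(5, 10): punch at orig (21,26); cuts so far [(21, 26), (23, 28)]; region rows[16,32) x cols[16,32) = 16x16
Op 5 cut(1, 6): punch at orig (17,22); cuts so far [(17, 22), (21, 26), (23, 28)]; region rows[16,32) x cols[16,32) = 16x16
Op 6 cut(3, 0): punch at orig (19,16); cuts so far [(17, 22), (19, 16), (21, 26), (23, 28)]; region rows[16,32) x cols[16,32) = 16x16
Unfold 1 (reflect across v@16): 8 holes -> [(17, 9), (17, 22), (19, 15), (19, 16), (21, 5), (21, 26), (23, 3), (23, 28)]
Unfold 2 (reflect across h@16): 16 holes -> [(8, 3), (8, 28), (10, 5), (10, 26), (12, 15), (12, 16), (14, 9), (14, 22), (17, 9), (17, 22), (19, 15), (19, 16), (21, 5), (21, 26), (23, 3), (23, 28)]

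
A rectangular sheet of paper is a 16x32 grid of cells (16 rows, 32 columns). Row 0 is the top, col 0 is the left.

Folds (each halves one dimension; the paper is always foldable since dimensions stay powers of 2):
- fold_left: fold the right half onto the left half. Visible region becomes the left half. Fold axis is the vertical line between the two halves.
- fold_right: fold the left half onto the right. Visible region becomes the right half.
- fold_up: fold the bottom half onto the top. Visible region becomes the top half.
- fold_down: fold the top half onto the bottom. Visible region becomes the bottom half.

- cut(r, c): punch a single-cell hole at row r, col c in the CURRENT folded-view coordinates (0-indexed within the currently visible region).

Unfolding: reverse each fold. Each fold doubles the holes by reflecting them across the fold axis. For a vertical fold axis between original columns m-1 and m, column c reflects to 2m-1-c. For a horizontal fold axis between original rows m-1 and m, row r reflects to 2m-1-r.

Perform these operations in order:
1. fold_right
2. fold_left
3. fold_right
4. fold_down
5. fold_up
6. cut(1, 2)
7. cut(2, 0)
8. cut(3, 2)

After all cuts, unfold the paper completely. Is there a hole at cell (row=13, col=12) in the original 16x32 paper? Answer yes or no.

Answer: yes

Derivation:
Op 1 fold_right: fold axis v@16; visible region now rows[0,16) x cols[16,32) = 16x16
Op 2 fold_left: fold axis v@24; visible region now rows[0,16) x cols[16,24) = 16x8
Op 3 fold_right: fold axis v@20; visible region now rows[0,16) x cols[20,24) = 16x4
Op 4 fold_down: fold axis h@8; visible region now rows[8,16) x cols[20,24) = 8x4
Op 5 fold_up: fold axis h@12; visible region now rows[8,12) x cols[20,24) = 4x4
Op 6 cut(1, 2): punch at orig (9,22); cuts so far [(9, 22)]; region rows[8,12) x cols[20,24) = 4x4
Op 7 cut(2, 0): punch at orig (10,20); cuts so far [(9, 22), (10, 20)]; region rows[8,12) x cols[20,24) = 4x4
Op 8 cut(3, 2): punch at orig (11,22); cuts so far [(9, 22), (10, 20), (11, 22)]; region rows[8,12) x cols[20,24) = 4x4
Unfold 1 (reflect across h@12): 6 holes -> [(9, 22), (10, 20), (11, 22), (12, 22), (13, 20), (14, 22)]
Unfold 2 (reflect across h@8): 12 holes -> [(1, 22), (2, 20), (3, 22), (4, 22), (5, 20), (6, 22), (9, 22), (10, 20), (11, 22), (12, 22), (13, 20), (14, 22)]
Unfold 3 (reflect across v@20): 24 holes -> [(1, 17), (1, 22), (2, 19), (2, 20), (3, 17), (3, 22), (4, 17), (4, 22), (5, 19), (5, 20), (6, 17), (6, 22), (9, 17), (9, 22), (10, 19), (10, 20), (11, 17), (11, 22), (12, 17), (12, 22), (13, 19), (13, 20), (14, 17), (14, 22)]
Unfold 4 (reflect across v@24): 48 holes -> [(1, 17), (1, 22), (1, 25), (1, 30), (2, 19), (2, 20), (2, 27), (2, 28), (3, 17), (3, 22), (3, 25), (3, 30), (4, 17), (4, 22), (4, 25), (4, 30), (5, 19), (5, 20), (5, 27), (5, 28), (6, 17), (6, 22), (6, 25), (6, 30), (9, 17), (9, 22), (9, 25), (9, 30), (10, 19), (10, 20), (10, 27), (10, 28), (11, 17), (11, 22), (11, 25), (11, 30), (12, 17), (12, 22), (12, 25), (12, 30), (13, 19), (13, 20), (13, 27), (13, 28), (14, 17), (14, 22), (14, 25), (14, 30)]
Unfold 5 (reflect across v@16): 96 holes -> [(1, 1), (1, 6), (1, 9), (1, 14), (1, 17), (1, 22), (1, 25), (1, 30), (2, 3), (2, 4), (2, 11), (2, 12), (2, 19), (2, 20), (2, 27), (2, 28), (3, 1), (3, 6), (3, 9), (3, 14), (3, 17), (3, 22), (3, 25), (3, 30), (4, 1), (4, 6), (4, 9), (4, 14), (4, 17), (4, 22), (4, 25), (4, 30), (5, 3), (5, 4), (5, 11), (5, 12), (5, 19), (5, 20), (5, 27), (5, 28), (6, 1), (6, 6), (6, 9), (6, 14), (6, 17), (6, 22), (6, 25), (6, 30), (9, 1), (9, 6), (9, 9), (9, 14), (9, 17), (9, 22), (9, 25), (9, 30), (10, 3), (10, 4), (10, 11), (10, 12), (10, 19), (10, 20), (10, 27), (10, 28), (11, 1), (11, 6), (11, 9), (11, 14), (11, 17), (11, 22), (11, 25), (11, 30), (12, 1), (12, 6), (12, 9), (12, 14), (12, 17), (12, 22), (12, 25), (12, 30), (13, 3), (13, 4), (13, 11), (13, 12), (13, 19), (13, 20), (13, 27), (13, 28), (14, 1), (14, 6), (14, 9), (14, 14), (14, 17), (14, 22), (14, 25), (14, 30)]
Holes: [(1, 1), (1, 6), (1, 9), (1, 14), (1, 17), (1, 22), (1, 25), (1, 30), (2, 3), (2, 4), (2, 11), (2, 12), (2, 19), (2, 20), (2, 27), (2, 28), (3, 1), (3, 6), (3, 9), (3, 14), (3, 17), (3, 22), (3, 25), (3, 30), (4, 1), (4, 6), (4, 9), (4, 14), (4, 17), (4, 22), (4, 25), (4, 30), (5, 3), (5, 4), (5, 11), (5, 12), (5, 19), (5, 20), (5, 27), (5, 28), (6, 1), (6, 6), (6, 9), (6, 14), (6, 17), (6, 22), (6, 25), (6, 30), (9, 1), (9, 6), (9, 9), (9, 14), (9, 17), (9, 22), (9, 25), (9, 30), (10, 3), (10, 4), (10, 11), (10, 12), (10, 19), (10, 20), (10, 27), (10, 28), (11, 1), (11, 6), (11, 9), (11, 14), (11, 17), (11, 22), (11, 25), (11, 30), (12, 1), (12, 6), (12, 9), (12, 14), (12, 17), (12, 22), (12, 25), (12, 30), (13, 3), (13, 4), (13, 11), (13, 12), (13, 19), (13, 20), (13, 27), (13, 28), (14, 1), (14, 6), (14, 9), (14, 14), (14, 17), (14, 22), (14, 25), (14, 30)]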